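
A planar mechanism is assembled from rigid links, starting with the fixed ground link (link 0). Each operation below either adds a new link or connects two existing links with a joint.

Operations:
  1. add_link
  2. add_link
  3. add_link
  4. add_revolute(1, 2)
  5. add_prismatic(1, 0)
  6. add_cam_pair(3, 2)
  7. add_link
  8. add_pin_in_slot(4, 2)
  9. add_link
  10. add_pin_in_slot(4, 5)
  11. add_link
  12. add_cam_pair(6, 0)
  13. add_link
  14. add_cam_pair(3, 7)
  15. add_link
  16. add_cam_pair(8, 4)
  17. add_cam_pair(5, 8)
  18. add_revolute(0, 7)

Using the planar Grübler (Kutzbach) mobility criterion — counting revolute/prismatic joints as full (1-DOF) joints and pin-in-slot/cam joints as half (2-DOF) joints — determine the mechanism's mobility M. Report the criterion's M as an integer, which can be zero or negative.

M = 11

L=1 J1=0 J2=0
add link → L=2 J1=0 J2=0
add link → L=3 J1=0 J2=0
add link → L=4 J1=0 J2=0
R@1,2 dof=1 J1 → L=4 J1=1 J2=0
P@1,0 dof=1 J1 → L=4 J1=2 J2=0
C@3,2 dof=2 J2 → L=4 J1=2 J2=1
add link → L=5 J1=2 J2=1
PS@4,2 dof=2 J2 → L=5 J1=2 J2=2
add link → L=6 J1=2 J2=2
PS@4,5 dof=2 J2 → L=6 J1=2 J2=3
add link → L=7 J1=2 J2=3
C@6,0 dof=2 J2 → L=7 J1=2 J2=4
add link → L=8 J1=2 J2=4
C@3,7 dof=2 J2 → L=8 J1=2 J2=5
add link → L=9 J1=2 J2=5
C@8,4 dof=2 J2 → L=9 J1=2 J2=6
C@5,8 dof=2 J2 → L=9 J1=2 J2=7
R@0,7 dof=1 J1 → L=9 J1=3 J2=7
M=3(L−1)−2J1−J2=3·8−2·3−7=11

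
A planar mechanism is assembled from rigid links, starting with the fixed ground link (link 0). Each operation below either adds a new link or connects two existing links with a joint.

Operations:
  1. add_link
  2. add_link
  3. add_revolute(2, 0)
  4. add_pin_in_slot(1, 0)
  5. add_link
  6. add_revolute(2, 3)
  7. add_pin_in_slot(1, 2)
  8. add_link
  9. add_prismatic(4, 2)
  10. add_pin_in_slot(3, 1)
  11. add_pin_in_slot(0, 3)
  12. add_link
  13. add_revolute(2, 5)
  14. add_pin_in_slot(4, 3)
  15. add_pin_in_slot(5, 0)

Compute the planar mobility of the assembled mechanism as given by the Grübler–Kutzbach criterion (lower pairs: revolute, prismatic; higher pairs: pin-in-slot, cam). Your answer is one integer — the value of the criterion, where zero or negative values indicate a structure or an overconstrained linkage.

M = 1

(L,J1,J2)=(1,0,0); link0 fixed
link1: (2,0,0)
link2: (3,0,0)
R 2-0 [J1]: (3,1,0)
PS 1-0 [J2]: (3,1,1)
link3: (4,1,1)
R 2-3 [J1]: (4,2,1)
PS 1-2 [J2]: (4,2,2)
link4: (5,2,2)
P 4-2 [J1]: (5,3,2)
PS 3-1 [J2]: (5,3,3)
PS 0-3 [J2]: (5,3,4)
link5: (6,3,4)
R 2-5 [J1]: (6,4,4)
PS 4-3 [J2]: (6,4,5)
PS 5-0 [J2]: (6,4,6)
Grübler: 3·5 − 2·4 − 6 = 1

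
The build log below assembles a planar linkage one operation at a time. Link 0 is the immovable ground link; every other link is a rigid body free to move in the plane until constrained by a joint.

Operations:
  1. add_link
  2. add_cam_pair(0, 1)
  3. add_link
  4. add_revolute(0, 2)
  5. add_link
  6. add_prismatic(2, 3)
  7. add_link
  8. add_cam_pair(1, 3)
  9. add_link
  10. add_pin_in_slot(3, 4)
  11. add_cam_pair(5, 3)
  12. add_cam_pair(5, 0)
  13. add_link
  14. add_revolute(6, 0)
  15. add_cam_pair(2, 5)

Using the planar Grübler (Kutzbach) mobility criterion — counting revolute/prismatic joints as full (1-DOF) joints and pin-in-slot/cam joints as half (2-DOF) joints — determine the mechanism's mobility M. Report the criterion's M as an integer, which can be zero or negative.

M = 6

link 0 = ground. State L|J1|J2 = 1|0|0
+link1  2|0|0
C(0,1) f=2→J2  2|0|1
+link2  3|0|1
R(0,2) f=1→J1  3|1|1
+link3  4|1|1
P(2,3) f=1→J1  4|2|1
+link4  5|2|1
C(1,3) f=2→J2  5|2|2
+link5  6|2|2
PS(3,4) f=2→J2  6|2|3
C(5,3) f=2→J2  6|2|4
C(5,0) f=2→J2  6|2|5
+link6  7|2|5
R(6,0) f=1→J1  7|3|5
C(2,5) f=2→J2  7|3|6
M = 3(7−1)−2·3−6 = 18−6−6 = 6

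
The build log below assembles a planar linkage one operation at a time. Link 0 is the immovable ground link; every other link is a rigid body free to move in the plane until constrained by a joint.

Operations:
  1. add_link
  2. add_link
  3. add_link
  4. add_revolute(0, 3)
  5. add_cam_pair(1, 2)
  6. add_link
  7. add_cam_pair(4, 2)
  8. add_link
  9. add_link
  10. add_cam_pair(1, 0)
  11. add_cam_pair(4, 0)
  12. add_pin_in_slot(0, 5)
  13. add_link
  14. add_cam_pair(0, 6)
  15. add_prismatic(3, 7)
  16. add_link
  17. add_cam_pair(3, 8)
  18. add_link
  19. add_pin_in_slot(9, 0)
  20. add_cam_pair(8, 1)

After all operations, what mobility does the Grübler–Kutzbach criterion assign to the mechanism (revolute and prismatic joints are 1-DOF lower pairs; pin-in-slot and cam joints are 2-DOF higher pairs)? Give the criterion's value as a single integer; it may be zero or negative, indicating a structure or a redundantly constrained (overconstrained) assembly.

M = 14

[1;0;0] (link 0 is ground)
L+ [2;0;0]
L+ [3;0;0]
L+ [4;0;0]
R(0,3)∈J1 [4;1;0]
C(1,2)∈J2 [4;1;1]
L+ [5;1;1]
C(4,2)∈J2 [5;1;2]
L+ [6;1;2]
L+ [7;1;2]
C(1,0)∈J2 [7;1;3]
C(4,0)∈J2 [7;1;4]
PS(0,5)∈J2 [7;1;5]
L+ [8;1;5]
C(0,6)∈J2 [8;1;6]
P(3,7)∈J1 [8;2;6]
L+ [9;2;6]
C(3,8)∈J2 [9;2;7]
L+ [10;2;7]
PS(9,0)∈J2 [10;2;8]
C(8,1)∈J2 [10;2;9]
mobility = 27 − 4 − 9 = 14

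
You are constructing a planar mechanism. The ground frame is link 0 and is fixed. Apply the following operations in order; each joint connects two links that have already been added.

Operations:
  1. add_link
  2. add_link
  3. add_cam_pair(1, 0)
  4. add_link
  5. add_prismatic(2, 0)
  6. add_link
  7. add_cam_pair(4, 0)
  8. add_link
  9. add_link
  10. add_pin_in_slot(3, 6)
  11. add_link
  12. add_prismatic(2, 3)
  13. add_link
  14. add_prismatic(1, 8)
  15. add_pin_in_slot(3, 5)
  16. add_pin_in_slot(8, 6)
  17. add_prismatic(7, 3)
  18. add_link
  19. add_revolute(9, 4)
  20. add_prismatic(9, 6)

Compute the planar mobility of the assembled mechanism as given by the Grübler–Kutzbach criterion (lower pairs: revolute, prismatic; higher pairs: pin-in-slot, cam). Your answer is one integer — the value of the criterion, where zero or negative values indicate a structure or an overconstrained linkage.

M = 10

L=1 J1=0 J2=0
add link → L=2 J1=0 J2=0
add link → L=3 J1=0 J2=0
C@1,0 dof=2 J2 → L=3 J1=0 J2=1
add link → L=4 J1=0 J2=1
P@2,0 dof=1 J1 → L=4 J1=1 J2=1
add link → L=5 J1=1 J2=1
C@4,0 dof=2 J2 → L=5 J1=1 J2=2
add link → L=6 J1=1 J2=2
add link → L=7 J1=1 J2=2
PS@3,6 dof=2 J2 → L=7 J1=1 J2=3
add link → L=8 J1=1 J2=3
P@2,3 dof=1 J1 → L=8 J1=2 J2=3
add link → L=9 J1=2 J2=3
P@1,8 dof=1 J1 → L=9 J1=3 J2=3
PS@3,5 dof=2 J2 → L=9 J1=3 J2=4
PS@8,6 dof=2 J2 → L=9 J1=3 J2=5
P@7,3 dof=1 J1 → L=9 J1=4 J2=5
add link → L=10 J1=4 J2=5
R@9,4 dof=1 J1 → L=10 J1=5 J2=5
P@9,6 dof=1 J1 → L=10 J1=6 J2=5
M=3(L−1)−2J1−J2=3·9−2·6−5=10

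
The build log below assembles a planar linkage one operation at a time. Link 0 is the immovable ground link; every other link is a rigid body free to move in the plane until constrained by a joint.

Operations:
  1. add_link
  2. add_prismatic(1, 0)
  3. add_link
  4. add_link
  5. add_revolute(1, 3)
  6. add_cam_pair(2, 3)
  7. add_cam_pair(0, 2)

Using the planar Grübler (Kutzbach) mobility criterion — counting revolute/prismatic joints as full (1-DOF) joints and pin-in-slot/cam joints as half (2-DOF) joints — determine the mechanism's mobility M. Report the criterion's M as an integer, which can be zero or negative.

M = 3

(L,J1,J2)=(1,0,0); link0 fixed
link1: (2,0,0)
P 1-0 [J1]: (2,1,0)
link2: (3,1,0)
link3: (4,1,0)
R 1-3 [J1]: (4,2,0)
C 2-3 [J2]: (4,2,1)
C 0-2 [J2]: (4,2,2)
Grübler: 3·3 − 2·2 − 2 = 3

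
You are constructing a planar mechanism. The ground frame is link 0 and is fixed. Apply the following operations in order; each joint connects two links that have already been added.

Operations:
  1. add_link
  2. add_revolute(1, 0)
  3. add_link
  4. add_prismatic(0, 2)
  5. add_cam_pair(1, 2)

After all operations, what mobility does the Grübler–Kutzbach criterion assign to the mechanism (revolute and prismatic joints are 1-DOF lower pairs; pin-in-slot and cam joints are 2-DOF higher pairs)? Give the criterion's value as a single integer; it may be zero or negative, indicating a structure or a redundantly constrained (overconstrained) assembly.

link 0 = ground. State L|J1|J2 = 1|0|0
+link1  2|0|0
R(1,0) f=1→J1  2|1|0
+link2  3|1|0
P(0,2) f=1→J1  3|2|0
C(1,2) f=2→J2  3|2|1
M = 3(3−1)−2·2−1 = 6−4−1 = 1

M = 1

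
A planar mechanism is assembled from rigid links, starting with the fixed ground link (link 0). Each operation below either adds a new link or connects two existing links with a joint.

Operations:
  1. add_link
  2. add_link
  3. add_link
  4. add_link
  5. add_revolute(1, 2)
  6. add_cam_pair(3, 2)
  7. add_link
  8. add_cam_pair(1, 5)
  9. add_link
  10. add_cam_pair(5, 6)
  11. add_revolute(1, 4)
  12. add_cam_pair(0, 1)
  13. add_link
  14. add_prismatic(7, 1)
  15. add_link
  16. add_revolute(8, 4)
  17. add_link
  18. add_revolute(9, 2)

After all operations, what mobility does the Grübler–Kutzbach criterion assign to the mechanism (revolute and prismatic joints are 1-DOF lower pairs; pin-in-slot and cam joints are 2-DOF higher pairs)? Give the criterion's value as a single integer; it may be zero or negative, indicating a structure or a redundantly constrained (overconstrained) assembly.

L=1 J1=0 J2=0
add link → L=2 J1=0 J2=0
add link → L=3 J1=0 J2=0
add link → L=4 J1=0 J2=0
add link → L=5 J1=0 J2=0
R@1,2 dof=1 J1 → L=5 J1=1 J2=0
C@3,2 dof=2 J2 → L=5 J1=1 J2=1
add link → L=6 J1=1 J2=1
C@1,5 dof=2 J2 → L=6 J1=1 J2=2
add link → L=7 J1=1 J2=2
C@5,6 dof=2 J2 → L=7 J1=1 J2=3
R@1,4 dof=1 J1 → L=7 J1=2 J2=3
C@0,1 dof=2 J2 → L=7 J1=2 J2=4
add link → L=8 J1=2 J2=4
P@7,1 dof=1 J1 → L=8 J1=3 J2=4
add link → L=9 J1=3 J2=4
R@8,4 dof=1 J1 → L=9 J1=4 J2=4
add link → L=10 J1=4 J2=4
R@9,2 dof=1 J1 → L=10 J1=5 J2=4
M=3(L−1)−2J1−J2=3·9−2·5−4=13

M = 13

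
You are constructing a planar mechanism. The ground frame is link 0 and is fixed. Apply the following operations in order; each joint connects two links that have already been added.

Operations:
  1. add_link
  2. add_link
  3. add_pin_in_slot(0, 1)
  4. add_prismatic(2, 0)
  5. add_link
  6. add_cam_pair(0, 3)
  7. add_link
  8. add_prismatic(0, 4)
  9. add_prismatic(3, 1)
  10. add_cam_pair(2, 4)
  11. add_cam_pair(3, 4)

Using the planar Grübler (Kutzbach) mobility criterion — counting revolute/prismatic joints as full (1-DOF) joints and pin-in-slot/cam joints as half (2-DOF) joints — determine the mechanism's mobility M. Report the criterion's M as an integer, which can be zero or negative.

L=1 J1=0 J2=0
add link → L=2 J1=0 J2=0
add link → L=3 J1=0 J2=0
PS@0,1 dof=2 J2 → L=3 J1=0 J2=1
P@2,0 dof=1 J1 → L=3 J1=1 J2=1
add link → L=4 J1=1 J2=1
C@0,3 dof=2 J2 → L=4 J1=1 J2=2
add link → L=5 J1=1 J2=2
P@0,4 dof=1 J1 → L=5 J1=2 J2=2
P@3,1 dof=1 J1 → L=5 J1=3 J2=2
C@2,4 dof=2 J2 → L=5 J1=3 J2=3
C@3,4 dof=2 J2 → L=5 J1=3 J2=4
M=3(L−1)−2J1−J2=3·4−2·3−4=2

M = 2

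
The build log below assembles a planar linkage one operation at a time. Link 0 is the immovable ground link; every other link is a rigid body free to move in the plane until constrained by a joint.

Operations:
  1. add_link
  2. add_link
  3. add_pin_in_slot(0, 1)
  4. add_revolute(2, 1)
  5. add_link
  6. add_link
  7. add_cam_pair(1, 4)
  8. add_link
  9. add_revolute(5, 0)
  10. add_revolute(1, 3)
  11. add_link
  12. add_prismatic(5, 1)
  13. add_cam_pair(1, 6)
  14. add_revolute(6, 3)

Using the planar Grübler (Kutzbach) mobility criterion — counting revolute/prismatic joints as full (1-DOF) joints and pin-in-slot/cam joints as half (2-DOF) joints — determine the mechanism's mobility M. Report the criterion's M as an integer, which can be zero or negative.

L=1 J1=0 J2=0
add link → L=2 J1=0 J2=0
add link → L=3 J1=0 J2=0
PS@0,1 dof=2 J2 → L=3 J1=0 J2=1
R@2,1 dof=1 J1 → L=3 J1=1 J2=1
add link → L=4 J1=1 J2=1
add link → L=5 J1=1 J2=1
C@1,4 dof=2 J2 → L=5 J1=1 J2=2
add link → L=6 J1=1 J2=2
R@5,0 dof=1 J1 → L=6 J1=2 J2=2
R@1,3 dof=1 J1 → L=6 J1=3 J2=2
add link → L=7 J1=3 J2=2
P@5,1 dof=1 J1 → L=7 J1=4 J2=2
C@1,6 dof=2 J2 → L=7 J1=4 J2=3
R@6,3 dof=1 J1 → L=7 J1=5 J2=3
M=3(L−1)−2J1−J2=3·6−2·5−3=5

M = 5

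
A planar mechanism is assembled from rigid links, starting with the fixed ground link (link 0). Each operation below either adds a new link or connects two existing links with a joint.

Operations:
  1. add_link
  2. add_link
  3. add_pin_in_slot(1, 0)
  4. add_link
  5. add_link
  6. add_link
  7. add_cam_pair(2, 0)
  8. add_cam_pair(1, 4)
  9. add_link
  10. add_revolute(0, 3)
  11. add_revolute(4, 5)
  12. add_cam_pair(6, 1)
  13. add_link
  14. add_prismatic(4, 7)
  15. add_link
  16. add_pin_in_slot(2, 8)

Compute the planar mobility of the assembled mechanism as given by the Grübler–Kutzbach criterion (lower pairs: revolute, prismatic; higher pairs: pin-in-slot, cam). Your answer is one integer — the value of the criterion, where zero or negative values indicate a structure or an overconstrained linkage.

M = 13

[1;0;0] (link 0 is ground)
L+ [2;0;0]
L+ [3;0;0]
PS(1,0)∈J2 [3;0;1]
L+ [4;0;1]
L+ [5;0;1]
L+ [6;0;1]
C(2,0)∈J2 [6;0;2]
C(1,4)∈J2 [6;0;3]
L+ [7;0;3]
R(0,3)∈J1 [7;1;3]
R(4,5)∈J1 [7;2;3]
C(6,1)∈J2 [7;2;4]
L+ [8;2;4]
P(4,7)∈J1 [8;3;4]
L+ [9;3;4]
PS(2,8)∈J2 [9;3;5]
mobility = 24 − 6 − 5 = 13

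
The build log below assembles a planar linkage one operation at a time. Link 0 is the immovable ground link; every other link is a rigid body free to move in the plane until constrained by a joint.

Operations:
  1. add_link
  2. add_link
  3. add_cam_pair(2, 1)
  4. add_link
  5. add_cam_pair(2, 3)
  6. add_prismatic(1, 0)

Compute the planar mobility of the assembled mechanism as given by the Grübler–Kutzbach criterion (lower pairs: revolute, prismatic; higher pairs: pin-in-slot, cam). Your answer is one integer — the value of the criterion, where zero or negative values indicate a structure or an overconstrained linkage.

M = 5

(L,J1,J2)=(1,0,0); link0 fixed
link1: (2,0,0)
link2: (3,0,0)
C 2-1 [J2]: (3,0,1)
link3: (4,0,1)
C 2-3 [J2]: (4,0,2)
P 1-0 [J1]: (4,1,2)
Grübler: 3·3 − 2·1 − 2 = 5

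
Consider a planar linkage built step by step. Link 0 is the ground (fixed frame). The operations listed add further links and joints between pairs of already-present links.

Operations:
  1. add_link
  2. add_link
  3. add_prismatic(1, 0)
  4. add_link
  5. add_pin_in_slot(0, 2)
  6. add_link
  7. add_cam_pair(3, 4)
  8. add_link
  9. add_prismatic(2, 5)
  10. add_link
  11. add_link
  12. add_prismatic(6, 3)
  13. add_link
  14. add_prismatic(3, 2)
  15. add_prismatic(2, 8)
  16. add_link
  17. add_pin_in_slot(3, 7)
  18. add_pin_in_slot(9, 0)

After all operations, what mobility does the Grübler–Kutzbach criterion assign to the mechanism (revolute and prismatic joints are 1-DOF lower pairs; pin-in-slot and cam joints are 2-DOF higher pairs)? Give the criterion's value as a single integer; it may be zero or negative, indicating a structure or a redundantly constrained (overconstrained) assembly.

M = 13

ground; <1,0,0>
#1 <2,0,0>
#2 <3,0,0>
P:1↔0 J1 <3,1,0>
#3 <4,1,0>
PS:0↔2 J2 <4,1,1>
#4 <5,1,1>
C:3↔4 J2 <5,1,2>
#5 <6,1,2>
P:2↔5 J1 <6,2,2>
#6 <7,2,2>
#7 <8,2,2>
P:6↔3 J1 <8,3,2>
#8 <9,3,2>
P:3↔2 J1 <9,4,2>
P:2↔8 J1 <9,5,2>
#9 <10,5,2>
PS:3↔7 J2 <10,5,3>
PS:9↔0 J2 <10,5,4>
3×9 − 2×5 − 1×4 = 13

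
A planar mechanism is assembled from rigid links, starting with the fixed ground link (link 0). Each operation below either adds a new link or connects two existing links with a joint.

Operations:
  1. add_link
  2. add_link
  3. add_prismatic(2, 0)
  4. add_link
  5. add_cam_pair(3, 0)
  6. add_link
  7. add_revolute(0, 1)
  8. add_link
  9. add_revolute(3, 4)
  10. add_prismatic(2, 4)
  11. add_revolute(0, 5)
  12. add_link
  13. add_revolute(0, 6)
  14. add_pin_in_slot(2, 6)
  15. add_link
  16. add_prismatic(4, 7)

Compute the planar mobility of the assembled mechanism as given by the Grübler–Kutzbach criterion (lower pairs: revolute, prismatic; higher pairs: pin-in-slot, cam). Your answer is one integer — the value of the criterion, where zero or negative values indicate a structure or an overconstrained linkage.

L=1 J1=0 J2=0
add link → L=2 J1=0 J2=0
add link → L=3 J1=0 J2=0
P@2,0 dof=1 J1 → L=3 J1=1 J2=0
add link → L=4 J1=1 J2=0
C@3,0 dof=2 J2 → L=4 J1=1 J2=1
add link → L=5 J1=1 J2=1
R@0,1 dof=1 J1 → L=5 J1=2 J2=1
add link → L=6 J1=2 J2=1
R@3,4 dof=1 J1 → L=6 J1=3 J2=1
P@2,4 dof=1 J1 → L=6 J1=4 J2=1
R@0,5 dof=1 J1 → L=6 J1=5 J2=1
add link → L=7 J1=5 J2=1
R@0,6 dof=1 J1 → L=7 J1=6 J2=1
PS@2,6 dof=2 J2 → L=7 J1=6 J2=2
add link → L=8 J1=6 J2=2
P@4,7 dof=1 J1 → L=8 J1=7 J2=2
M=3(L−1)−2J1−J2=3·7−2·7−2=5

M = 5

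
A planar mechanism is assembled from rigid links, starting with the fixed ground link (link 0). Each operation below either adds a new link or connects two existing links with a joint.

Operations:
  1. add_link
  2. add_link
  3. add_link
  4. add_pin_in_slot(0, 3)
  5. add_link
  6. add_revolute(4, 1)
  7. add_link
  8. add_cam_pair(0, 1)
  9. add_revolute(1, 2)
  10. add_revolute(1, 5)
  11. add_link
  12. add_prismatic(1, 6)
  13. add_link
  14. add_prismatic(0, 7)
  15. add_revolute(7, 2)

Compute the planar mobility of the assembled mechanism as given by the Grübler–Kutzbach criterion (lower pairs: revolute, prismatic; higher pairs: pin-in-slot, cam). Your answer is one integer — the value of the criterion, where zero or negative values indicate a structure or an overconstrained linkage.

L=1 J1=0 J2=0
add link → L=2 J1=0 J2=0
add link → L=3 J1=0 J2=0
add link → L=4 J1=0 J2=0
PS@0,3 dof=2 J2 → L=4 J1=0 J2=1
add link → L=5 J1=0 J2=1
R@4,1 dof=1 J1 → L=5 J1=1 J2=1
add link → L=6 J1=1 J2=1
C@0,1 dof=2 J2 → L=6 J1=1 J2=2
R@1,2 dof=1 J1 → L=6 J1=2 J2=2
R@1,5 dof=1 J1 → L=6 J1=3 J2=2
add link → L=7 J1=3 J2=2
P@1,6 dof=1 J1 → L=7 J1=4 J2=2
add link → L=8 J1=4 J2=2
P@0,7 dof=1 J1 → L=8 J1=5 J2=2
R@7,2 dof=1 J1 → L=8 J1=6 J2=2
M=3(L−1)−2J1−J2=3·7−2·6−2=7

M = 7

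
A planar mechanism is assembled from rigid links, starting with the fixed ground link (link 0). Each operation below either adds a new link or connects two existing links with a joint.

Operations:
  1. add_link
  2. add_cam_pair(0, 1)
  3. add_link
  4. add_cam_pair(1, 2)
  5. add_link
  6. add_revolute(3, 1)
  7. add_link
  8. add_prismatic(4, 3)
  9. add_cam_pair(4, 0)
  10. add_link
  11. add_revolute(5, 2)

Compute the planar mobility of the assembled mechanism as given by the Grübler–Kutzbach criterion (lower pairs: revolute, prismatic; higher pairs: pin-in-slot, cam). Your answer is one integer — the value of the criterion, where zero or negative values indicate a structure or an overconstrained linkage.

M = 6

ground; <1,0,0>
#1 <2,0,0>
C:0↔1 J2 <2,0,1>
#2 <3,0,1>
C:1↔2 J2 <3,0,2>
#3 <4,0,2>
R:3↔1 J1 <4,1,2>
#4 <5,1,2>
P:4↔3 J1 <5,2,2>
C:4↔0 J2 <5,2,3>
#5 <6,2,3>
R:5↔2 J1 <6,3,3>
3×5 − 2×3 − 1×3 = 6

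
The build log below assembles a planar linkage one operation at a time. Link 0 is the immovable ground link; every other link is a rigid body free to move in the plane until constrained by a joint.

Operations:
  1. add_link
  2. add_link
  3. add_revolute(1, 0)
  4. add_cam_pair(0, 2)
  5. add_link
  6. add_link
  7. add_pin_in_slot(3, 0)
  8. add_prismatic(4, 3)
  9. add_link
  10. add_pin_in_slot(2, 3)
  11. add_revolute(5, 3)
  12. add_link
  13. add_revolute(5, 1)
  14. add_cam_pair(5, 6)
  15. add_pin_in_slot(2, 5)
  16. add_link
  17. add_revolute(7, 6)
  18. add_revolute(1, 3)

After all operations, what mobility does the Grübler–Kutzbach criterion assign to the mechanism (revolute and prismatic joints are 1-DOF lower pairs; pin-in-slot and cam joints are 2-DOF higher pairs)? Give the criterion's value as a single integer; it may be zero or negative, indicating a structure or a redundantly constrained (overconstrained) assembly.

M = 4

link 0 = ground. State L|J1|J2 = 1|0|0
+link1  2|0|0
+link2  3|0|0
R(1,0) f=1→J1  3|1|0
C(0,2) f=2→J2  3|1|1
+link3  4|1|1
+link4  5|1|1
PS(3,0) f=2→J2  5|1|2
P(4,3) f=1→J1  5|2|2
+link5  6|2|2
PS(2,3) f=2→J2  6|2|3
R(5,3) f=1→J1  6|3|3
+link6  7|3|3
R(5,1) f=1→J1  7|4|3
C(5,6) f=2→J2  7|4|4
PS(2,5) f=2→J2  7|4|5
+link7  8|4|5
R(7,6) f=1→J1  8|5|5
R(1,3) f=1→J1  8|6|5
M = 3(8−1)−2·6−5 = 21−12−5 = 4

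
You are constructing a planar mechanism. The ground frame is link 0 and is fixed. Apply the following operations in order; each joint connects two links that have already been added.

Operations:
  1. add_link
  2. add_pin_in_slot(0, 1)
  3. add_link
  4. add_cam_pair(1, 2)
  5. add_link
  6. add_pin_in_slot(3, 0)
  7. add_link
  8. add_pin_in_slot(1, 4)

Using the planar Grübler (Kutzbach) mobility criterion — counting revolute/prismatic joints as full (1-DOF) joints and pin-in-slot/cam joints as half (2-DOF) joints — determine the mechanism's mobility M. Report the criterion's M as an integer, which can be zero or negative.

(L,J1,J2)=(1,0,0); link0 fixed
link1: (2,0,0)
PS 0-1 [J2]: (2,0,1)
link2: (3,0,1)
C 1-2 [J2]: (3,0,2)
link3: (4,0,2)
PS 3-0 [J2]: (4,0,3)
link4: (5,0,3)
PS 1-4 [J2]: (5,0,4)
Grübler: 3·4 − 2·0 − 4 = 8

M = 8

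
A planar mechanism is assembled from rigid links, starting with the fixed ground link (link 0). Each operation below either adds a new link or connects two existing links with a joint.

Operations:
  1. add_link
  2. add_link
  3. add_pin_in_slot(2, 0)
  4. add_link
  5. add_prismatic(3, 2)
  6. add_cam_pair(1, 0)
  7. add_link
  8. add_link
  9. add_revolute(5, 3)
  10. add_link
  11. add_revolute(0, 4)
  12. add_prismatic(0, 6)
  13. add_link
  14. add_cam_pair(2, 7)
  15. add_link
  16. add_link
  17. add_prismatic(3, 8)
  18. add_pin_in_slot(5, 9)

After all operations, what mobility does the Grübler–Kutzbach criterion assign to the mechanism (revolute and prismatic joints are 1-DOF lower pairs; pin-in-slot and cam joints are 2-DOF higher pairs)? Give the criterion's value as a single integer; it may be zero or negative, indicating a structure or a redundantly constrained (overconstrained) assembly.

(L,J1,J2)=(1,0,0); link0 fixed
link1: (2,0,0)
link2: (3,0,0)
PS 2-0 [J2]: (3,0,1)
link3: (4,0,1)
P 3-2 [J1]: (4,1,1)
C 1-0 [J2]: (4,1,2)
link4: (5,1,2)
link5: (6,1,2)
R 5-3 [J1]: (6,2,2)
link6: (7,2,2)
R 0-4 [J1]: (7,3,2)
P 0-6 [J1]: (7,4,2)
link7: (8,4,2)
C 2-7 [J2]: (8,4,3)
link8: (9,4,3)
link9: (10,4,3)
P 3-8 [J1]: (10,5,3)
PS 5-9 [J2]: (10,5,4)
Grübler: 3·9 − 2·5 − 4 = 13

M = 13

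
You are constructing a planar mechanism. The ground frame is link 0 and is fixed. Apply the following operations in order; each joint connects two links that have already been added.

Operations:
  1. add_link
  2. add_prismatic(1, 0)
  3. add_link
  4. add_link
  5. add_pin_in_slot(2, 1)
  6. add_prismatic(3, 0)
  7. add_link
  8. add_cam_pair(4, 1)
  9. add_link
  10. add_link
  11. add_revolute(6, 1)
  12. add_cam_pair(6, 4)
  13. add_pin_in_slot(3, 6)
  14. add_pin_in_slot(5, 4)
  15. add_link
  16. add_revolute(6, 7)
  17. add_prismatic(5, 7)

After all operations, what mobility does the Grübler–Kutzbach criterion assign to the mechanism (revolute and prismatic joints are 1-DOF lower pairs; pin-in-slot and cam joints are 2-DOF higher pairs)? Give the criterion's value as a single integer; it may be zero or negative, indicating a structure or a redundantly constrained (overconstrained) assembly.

ground; <1,0,0>
#1 <2,0,0>
P:1↔0 J1 <2,1,0>
#2 <3,1,0>
#3 <4,1,0>
PS:2↔1 J2 <4,1,1>
P:3↔0 J1 <4,2,1>
#4 <5,2,1>
C:4↔1 J2 <5,2,2>
#5 <6,2,2>
#6 <7,2,2>
R:6↔1 J1 <7,3,2>
C:6↔4 J2 <7,3,3>
PS:3↔6 J2 <7,3,4>
PS:5↔4 J2 <7,3,5>
#7 <8,3,5>
R:6↔7 J1 <8,4,5>
P:5↔7 J1 <8,5,5>
3×7 − 2×5 − 1×5 = 6

M = 6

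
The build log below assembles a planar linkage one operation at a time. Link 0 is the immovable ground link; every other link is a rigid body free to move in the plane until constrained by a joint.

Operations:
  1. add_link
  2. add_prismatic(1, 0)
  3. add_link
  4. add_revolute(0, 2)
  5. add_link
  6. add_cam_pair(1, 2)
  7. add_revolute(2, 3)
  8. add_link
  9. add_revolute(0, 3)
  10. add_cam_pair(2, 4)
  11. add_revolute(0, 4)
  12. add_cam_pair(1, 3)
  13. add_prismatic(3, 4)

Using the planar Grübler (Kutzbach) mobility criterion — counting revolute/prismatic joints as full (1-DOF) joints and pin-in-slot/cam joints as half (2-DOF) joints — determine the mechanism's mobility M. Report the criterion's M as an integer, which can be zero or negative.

link 0 = ground. State L|J1|J2 = 1|0|0
+link1  2|0|0
P(1,0) f=1→J1  2|1|0
+link2  3|1|0
R(0,2) f=1→J1  3|2|0
+link3  4|2|0
C(1,2) f=2→J2  4|2|1
R(2,3) f=1→J1  4|3|1
+link4  5|3|1
R(0,3) f=1→J1  5|4|1
C(2,4) f=2→J2  5|4|2
R(0,4) f=1→J1  5|5|2
C(1,3) f=2→J2  5|5|3
P(3,4) f=1→J1  5|6|3
M = 3(5−1)−2·6−3 = 12−12−3 = -3

M = -3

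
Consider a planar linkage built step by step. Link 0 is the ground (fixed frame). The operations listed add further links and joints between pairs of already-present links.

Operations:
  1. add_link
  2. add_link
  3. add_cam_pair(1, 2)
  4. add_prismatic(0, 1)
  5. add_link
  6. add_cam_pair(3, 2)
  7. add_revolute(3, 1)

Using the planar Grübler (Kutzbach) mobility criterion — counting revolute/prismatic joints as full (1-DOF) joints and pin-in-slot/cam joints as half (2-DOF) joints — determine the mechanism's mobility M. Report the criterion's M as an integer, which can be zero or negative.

M = 3

link 0 = ground. State L|J1|J2 = 1|0|0
+link1  2|0|0
+link2  3|0|0
C(1,2) f=2→J2  3|0|1
P(0,1) f=1→J1  3|1|1
+link3  4|1|1
C(3,2) f=2→J2  4|1|2
R(3,1) f=1→J1  4|2|2
M = 3(4−1)−2·2−2 = 9−4−2 = 3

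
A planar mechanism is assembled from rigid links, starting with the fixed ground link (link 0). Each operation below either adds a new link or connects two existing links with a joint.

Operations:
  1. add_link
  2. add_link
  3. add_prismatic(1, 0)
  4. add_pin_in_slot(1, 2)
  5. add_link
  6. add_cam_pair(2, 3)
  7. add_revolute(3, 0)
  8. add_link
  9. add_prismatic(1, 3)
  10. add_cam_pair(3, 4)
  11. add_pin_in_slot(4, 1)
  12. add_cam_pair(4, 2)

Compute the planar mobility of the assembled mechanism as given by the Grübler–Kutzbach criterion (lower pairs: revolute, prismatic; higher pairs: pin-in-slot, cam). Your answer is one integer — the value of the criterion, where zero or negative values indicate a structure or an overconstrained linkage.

M = 1

link 0 = ground. State L|J1|J2 = 1|0|0
+link1  2|0|0
+link2  3|0|0
P(1,0) f=1→J1  3|1|0
PS(1,2) f=2→J2  3|1|1
+link3  4|1|1
C(2,3) f=2→J2  4|1|2
R(3,0) f=1→J1  4|2|2
+link4  5|2|2
P(1,3) f=1→J1  5|3|2
C(3,4) f=2→J2  5|3|3
PS(4,1) f=2→J2  5|3|4
C(4,2) f=2→J2  5|3|5
M = 3(5−1)−2·3−5 = 12−6−5 = 1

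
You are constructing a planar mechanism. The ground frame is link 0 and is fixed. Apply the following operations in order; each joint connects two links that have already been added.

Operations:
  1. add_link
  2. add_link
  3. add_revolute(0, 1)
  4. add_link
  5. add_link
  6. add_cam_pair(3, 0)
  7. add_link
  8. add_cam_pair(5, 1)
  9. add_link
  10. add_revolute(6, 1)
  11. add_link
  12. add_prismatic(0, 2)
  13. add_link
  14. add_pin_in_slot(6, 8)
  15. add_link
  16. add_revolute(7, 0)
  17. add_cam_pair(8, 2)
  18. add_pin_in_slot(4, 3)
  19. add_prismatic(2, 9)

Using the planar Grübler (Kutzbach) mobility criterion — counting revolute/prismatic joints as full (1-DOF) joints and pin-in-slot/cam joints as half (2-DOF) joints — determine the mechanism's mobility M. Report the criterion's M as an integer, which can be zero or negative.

(L,J1,J2)=(1,0,0); link0 fixed
link1: (2,0,0)
link2: (3,0,0)
R 0-1 [J1]: (3,1,0)
link3: (4,1,0)
link4: (5,1,0)
C 3-0 [J2]: (5,1,1)
link5: (6,1,1)
C 5-1 [J2]: (6,1,2)
link6: (7,1,2)
R 6-1 [J1]: (7,2,2)
link7: (8,2,2)
P 0-2 [J1]: (8,3,2)
link8: (9,3,2)
PS 6-8 [J2]: (9,3,3)
link9: (10,3,3)
R 7-0 [J1]: (10,4,3)
C 8-2 [J2]: (10,4,4)
PS 4-3 [J2]: (10,4,5)
P 2-9 [J1]: (10,5,5)
Grübler: 3·9 − 2·5 − 5 = 12

M = 12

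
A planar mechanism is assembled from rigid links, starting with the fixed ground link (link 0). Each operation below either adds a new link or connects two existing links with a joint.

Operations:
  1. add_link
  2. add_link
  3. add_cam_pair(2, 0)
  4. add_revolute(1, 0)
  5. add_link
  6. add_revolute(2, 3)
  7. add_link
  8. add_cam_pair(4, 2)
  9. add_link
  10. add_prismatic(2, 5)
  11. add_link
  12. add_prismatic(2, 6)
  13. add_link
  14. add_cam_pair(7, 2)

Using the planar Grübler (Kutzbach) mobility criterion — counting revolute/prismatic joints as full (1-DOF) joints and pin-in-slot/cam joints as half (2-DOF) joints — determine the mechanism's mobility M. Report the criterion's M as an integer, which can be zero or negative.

ground; <1,0,0>
#1 <2,0,0>
#2 <3,0,0>
C:2↔0 J2 <3,0,1>
R:1↔0 J1 <3,1,1>
#3 <4,1,1>
R:2↔3 J1 <4,2,1>
#4 <5,2,1>
C:4↔2 J2 <5,2,2>
#5 <6,2,2>
P:2↔5 J1 <6,3,2>
#6 <7,3,2>
P:2↔6 J1 <7,4,2>
#7 <8,4,2>
C:7↔2 J2 <8,4,3>
3×7 − 2×4 − 1×3 = 10

M = 10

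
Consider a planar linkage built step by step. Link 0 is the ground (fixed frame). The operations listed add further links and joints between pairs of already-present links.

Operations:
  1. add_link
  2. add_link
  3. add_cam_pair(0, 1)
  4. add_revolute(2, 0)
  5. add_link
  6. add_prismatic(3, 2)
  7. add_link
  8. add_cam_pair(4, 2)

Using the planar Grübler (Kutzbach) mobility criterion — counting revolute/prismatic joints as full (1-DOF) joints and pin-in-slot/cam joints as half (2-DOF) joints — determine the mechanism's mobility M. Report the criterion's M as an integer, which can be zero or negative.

M = 6

ground; <1,0,0>
#1 <2,0,0>
#2 <3,0,0>
C:0↔1 J2 <3,0,1>
R:2↔0 J1 <3,1,1>
#3 <4,1,1>
P:3↔2 J1 <4,2,1>
#4 <5,2,1>
C:4↔2 J2 <5,2,2>
3×4 − 2×2 − 1×2 = 6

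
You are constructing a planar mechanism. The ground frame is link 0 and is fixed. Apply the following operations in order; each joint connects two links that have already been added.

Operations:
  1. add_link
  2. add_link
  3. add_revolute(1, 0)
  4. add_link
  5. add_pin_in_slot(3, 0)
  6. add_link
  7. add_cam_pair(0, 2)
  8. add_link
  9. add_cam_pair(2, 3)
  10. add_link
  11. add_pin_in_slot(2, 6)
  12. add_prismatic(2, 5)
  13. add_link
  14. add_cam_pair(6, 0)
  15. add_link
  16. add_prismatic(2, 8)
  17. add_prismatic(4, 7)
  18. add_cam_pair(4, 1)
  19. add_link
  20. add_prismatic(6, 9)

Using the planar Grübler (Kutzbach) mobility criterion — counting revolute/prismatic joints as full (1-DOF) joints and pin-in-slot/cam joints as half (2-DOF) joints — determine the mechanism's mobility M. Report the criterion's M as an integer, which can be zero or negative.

link 0 = ground. State L|J1|J2 = 1|0|0
+link1  2|0|0
+link2  3|0|0
R(1,0) f=1→J1  3|1|0
+link3  4|1|0
PS(3,0) f=2→J2  4|1|1
+link4  5|1|1
C(0,2) f=2→J2  5|1|2
+link5  6|1|2
C(2,3) f=2→J2  6|1|3
+link6  7|1|3
PS(2,6) f=2→J2  7|1|4
P(2,5) f=1→J1  7|2|4
+link7  8|2|4
C(6,0) f=2→J2  8|2|5
+link8  9|2|5
P(2,8) f=1→J1  9|3|5
P(4,7) f=1→J1  9|4|5
C(4,1) f=2→J2  9|4|6
+link9  10|4|6
P(6,9) f=1→J1  10|5|6
M = 3(10−1)−2·5−6 = 27−10−6 = 11

M = 11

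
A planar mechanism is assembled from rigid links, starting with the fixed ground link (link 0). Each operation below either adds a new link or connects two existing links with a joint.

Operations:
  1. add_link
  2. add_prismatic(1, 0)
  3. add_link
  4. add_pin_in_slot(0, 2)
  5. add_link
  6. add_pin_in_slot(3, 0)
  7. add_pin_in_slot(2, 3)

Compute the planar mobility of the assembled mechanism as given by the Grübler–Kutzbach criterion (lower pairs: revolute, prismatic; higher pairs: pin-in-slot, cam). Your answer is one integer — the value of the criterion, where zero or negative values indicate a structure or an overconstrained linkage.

M = 4

link 0 = ground. State L|J1|J2 = 1|0|0
+link1  2|0|0
P(1,0) f=1→J1  2|1|0
+link2  3|1|0
PS(0,2) f=2→J2  3|1|1
+link3  4|1|1
PS(3,0) f=2→J2  4|1|2
PS(2,3) f=2→J2  4|1|3
M = 3(4−1)−2·1−3 = 9−2−3 = 4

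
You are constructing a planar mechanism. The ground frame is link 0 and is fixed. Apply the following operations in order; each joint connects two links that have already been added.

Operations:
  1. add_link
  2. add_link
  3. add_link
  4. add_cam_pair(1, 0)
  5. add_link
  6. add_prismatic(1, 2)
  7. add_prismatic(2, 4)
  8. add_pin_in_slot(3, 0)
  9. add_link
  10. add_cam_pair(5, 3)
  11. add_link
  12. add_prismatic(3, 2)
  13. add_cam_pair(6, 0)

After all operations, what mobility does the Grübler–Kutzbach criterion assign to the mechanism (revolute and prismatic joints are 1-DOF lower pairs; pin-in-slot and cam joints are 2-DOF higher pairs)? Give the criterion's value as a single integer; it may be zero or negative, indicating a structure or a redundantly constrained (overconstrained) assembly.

[1;0;0] (link 0 is ground)
L+ [2;0;0]
L+ [3;0;0]
L+ [4;0;0]
C(1,0)∈J2 [4;0;1]
L+ [5;0;1]
P(1,2)∈J1 [5;1;1]
P(2,4)∈J1 [5;2;1]
PS(3,0)∈J2 [5;2;2]
L+ [6;2;2]
C(5,3)∈J2 [6;2;3]
L+ [7;2;3]
P(3,2)∈J1 [7;3;3]
C(6,0)∈J2 [7;3;4]
mobility = 18 − 6 − 4 = 8

M = 8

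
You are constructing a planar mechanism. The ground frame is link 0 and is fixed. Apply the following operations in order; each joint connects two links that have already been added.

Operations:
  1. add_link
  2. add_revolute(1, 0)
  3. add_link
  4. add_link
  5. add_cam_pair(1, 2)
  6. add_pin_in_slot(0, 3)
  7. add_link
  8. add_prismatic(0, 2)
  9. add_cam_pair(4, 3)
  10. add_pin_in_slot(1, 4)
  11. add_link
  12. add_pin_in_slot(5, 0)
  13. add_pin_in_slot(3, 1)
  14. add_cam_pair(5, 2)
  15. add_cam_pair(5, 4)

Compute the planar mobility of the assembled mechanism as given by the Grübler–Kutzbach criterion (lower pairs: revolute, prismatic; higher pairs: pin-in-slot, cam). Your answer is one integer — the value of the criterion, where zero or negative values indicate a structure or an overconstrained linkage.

M = 3

(L,J1,J2)=(1,0,0); link0 fixed
link1: (2,0,0)
R 1-0 [J1]: (2,1,0)
link2: (3,1,0)
link3: (4,1,0)
C 1-2 [J2]: (4,1,1)
PS 0-3 [J2]: (4,1,2)
link4: (5,1,2)
P 0-2 [J1]: (5,2,2)
C 4-3 [J2]: (5,2,3)
PS 1-4 [J2]: (5,2,4)
link5: (6,2,4)
PS 5-0 [J2]: (6,2,5)
PS 3-1 [J2]: (6,2,6)
C 5-2 [J2]: (6,2,7)
C 5-4 [J2]: (6,2,8)
Grübler: 3·5 − 2·2 − 8 = 3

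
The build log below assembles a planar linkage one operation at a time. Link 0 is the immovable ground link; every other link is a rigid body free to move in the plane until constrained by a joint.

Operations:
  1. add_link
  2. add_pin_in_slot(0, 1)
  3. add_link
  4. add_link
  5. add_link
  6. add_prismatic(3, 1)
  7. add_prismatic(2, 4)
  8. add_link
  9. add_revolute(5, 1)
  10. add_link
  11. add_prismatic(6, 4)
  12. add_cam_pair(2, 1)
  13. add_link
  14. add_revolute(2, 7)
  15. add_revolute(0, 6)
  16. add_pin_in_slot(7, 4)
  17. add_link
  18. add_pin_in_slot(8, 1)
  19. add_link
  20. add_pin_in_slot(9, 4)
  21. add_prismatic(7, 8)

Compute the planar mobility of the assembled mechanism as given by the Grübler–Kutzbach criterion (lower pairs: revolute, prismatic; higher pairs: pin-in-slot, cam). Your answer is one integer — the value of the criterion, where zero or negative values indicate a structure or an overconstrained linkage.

M = 8

ground; <1,0,0>
#1 <2,0,0>
PS:0↔1 J2 <2,0,1>
#2 <3,0,1>
#3 <4,0,1>
#4 <5,0,1>
P:3↔1 J1 <5,1,1>
P:2↔4 J1 <5,2,1>
#5 <6,2,1>
R:5↔1 J1 <6,3,1>
#6 <7,3,1>
P:6↔4 J1 <7,4,1>
C:2↔1 J2 <7,4,2>
#7 <8,4,2>
R:2↔7 J1 <8,5,2>
R:0↔6 J1 <8,6,2>
PS:7↔4 J2 <8,6,3>
#8 <9,6,3>
PS:8↔1 J2 <9,6,4>
#9 <10,6,4>
PS:9↔4 J2 <10,6,5>
P:7↔8 J1 <10,7,5>
3×9 − 2×7 − 1×5 = 8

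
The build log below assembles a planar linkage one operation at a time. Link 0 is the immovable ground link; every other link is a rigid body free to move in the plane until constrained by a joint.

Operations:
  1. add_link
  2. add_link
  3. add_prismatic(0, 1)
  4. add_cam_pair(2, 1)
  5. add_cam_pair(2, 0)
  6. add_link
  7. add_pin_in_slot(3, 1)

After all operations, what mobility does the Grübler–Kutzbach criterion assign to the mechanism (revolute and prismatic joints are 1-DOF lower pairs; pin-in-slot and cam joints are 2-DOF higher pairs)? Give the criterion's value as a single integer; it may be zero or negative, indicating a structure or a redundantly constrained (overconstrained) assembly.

ground; <1,0,0>
#1 <2,0,0>
#2 <3,0,0>
P:0↔1 J1 <3,1,0>
C:2↔1 J2 <3,1,1>
C:2↔0 J2 <3,1,2>
#3 <4,1,2>
PS:3↔1 J2 <4,1,3>
3×3 − 2×1 − 1×3 = 4

M = 4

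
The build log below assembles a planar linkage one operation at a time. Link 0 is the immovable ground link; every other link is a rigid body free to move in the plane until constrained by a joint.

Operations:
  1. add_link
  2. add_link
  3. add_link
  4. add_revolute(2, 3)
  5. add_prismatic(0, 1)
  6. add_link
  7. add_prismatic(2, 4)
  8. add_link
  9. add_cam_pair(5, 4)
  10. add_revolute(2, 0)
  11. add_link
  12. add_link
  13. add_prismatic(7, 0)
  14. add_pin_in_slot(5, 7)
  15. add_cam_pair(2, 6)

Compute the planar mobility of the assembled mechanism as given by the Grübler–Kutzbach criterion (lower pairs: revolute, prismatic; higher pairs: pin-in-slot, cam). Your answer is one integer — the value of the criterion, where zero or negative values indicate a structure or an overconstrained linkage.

(L,J1,J2)=(1,0,0); link0 fixed
link1: (2,0,0)
link2: (3,0,0)
link3: (4,0,0)
R 2-3 [J1]: (4,1,0)
P 0-1 [J1]: (4,2,0)
link4: (5,2,0)
P 2-4 [J1]: (5,3,0)
link5: (6,3,0)
C 5-4 [J2]: (6,3,1)
R 2-0 [J1]: (6,4,1)
link6: (7,4,1)
link7: (8,4,1)
P 7-0 [J1]: (8,5,1)
PS 5-7 [J2]: (8,5,2)
C 2-6 [J2]: (8,5,3)
Grübler: 3·7 − 2·5 − 3 = 8

M = 8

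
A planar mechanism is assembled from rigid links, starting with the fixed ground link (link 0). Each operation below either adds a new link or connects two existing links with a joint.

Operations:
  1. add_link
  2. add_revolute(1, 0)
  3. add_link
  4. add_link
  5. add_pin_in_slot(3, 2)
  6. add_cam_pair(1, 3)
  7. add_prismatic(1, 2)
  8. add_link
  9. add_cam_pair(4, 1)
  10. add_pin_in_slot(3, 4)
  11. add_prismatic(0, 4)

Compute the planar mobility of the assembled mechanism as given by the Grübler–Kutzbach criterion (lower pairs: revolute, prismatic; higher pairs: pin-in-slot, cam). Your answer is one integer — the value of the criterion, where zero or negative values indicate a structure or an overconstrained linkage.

link 0 = ground. State L|J1|J2 = 1|0|0
+link1  2|0|0
R(1,0) f=1→J1  2|1|0
+link2  3|1|0
+link3  4|1|0
PS(3,2) f=2→J2  4|1|1
C(1,3) f=2→J2  4|1|2
P(1,2) f=1→J1  4|2|2
+link4  5|2|2
C(4,1) f=2→J2  5|2|3
PS(3,4) f=2→J2  5|2|4
P(0,4) f=1→J1  5|3|4
M = 3(5−1)−2·3−4 = 12−6−4 = 2

M = 2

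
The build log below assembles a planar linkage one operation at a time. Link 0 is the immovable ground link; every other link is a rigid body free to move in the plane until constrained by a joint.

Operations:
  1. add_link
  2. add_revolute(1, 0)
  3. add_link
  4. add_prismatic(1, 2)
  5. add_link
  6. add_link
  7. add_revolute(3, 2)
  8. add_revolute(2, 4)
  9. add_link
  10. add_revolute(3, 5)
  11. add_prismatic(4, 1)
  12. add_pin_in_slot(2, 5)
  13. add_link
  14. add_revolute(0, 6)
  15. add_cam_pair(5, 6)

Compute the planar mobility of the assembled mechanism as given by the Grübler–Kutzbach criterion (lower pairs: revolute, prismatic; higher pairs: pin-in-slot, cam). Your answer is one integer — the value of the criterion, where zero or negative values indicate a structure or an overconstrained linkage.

[1;0;0] (link 0 is ground)
L+ [2;0;0]
R(1,0)∈J1 [2;1;0]
L+ [3;1;0]
P(1,2)∈J1 [3;2;0]
L+ [4;2;0]
L+ [5;2;0]
R(3,2)∈J1 [5;3;0]
R(2,4)∈J1 [5;4;0]
L+ [6;4;0]
R(3,5)∈J1 [6;5;0]
P(4,1)∈J1 [6;6;0]
PS(2,5)∈J2 [6;6;1]
L+ [7;6;1]
R(0,6)∈J1 [7;7;1]
C(5,6)∈J2 [7;7;2]
mobility = 18 − 14 − 2 = 2

M = 2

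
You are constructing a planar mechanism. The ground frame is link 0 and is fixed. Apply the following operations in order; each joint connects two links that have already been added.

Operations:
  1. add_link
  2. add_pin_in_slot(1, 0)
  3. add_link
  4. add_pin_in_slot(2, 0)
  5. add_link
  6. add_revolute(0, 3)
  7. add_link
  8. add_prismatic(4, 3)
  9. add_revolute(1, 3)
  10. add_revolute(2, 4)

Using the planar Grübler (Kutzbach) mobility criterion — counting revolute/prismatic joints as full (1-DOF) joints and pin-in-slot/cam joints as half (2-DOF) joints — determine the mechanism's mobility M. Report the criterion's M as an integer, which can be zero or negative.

M = 2

ground; <1,0,0>
#1 <2,0,0>
PS:1↔0 J2 <2,0,1>
#2 <3,0,1>
PS:2↔0 J2 <3,0,2>
#3 <4,0,2>
R:0↔3 J1 <4,1,2>
#4 <5,1,2>
P:4↔3 J1 <5,2,2>
R:1↔3 J1 <5,3,2>
R:2↔4 J1 <5,4,2>
3×4 − 2×4 − 1×2 = 2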